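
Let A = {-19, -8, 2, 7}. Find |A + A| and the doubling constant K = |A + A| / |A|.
K = |A + A| / |A| = 10/4 = 5/2

Enumerate A + A = {a + b : a, b ∈ A}. With |A| = 4, there are |A|^2 = 16 ordered sum pairs; collecting distinct values, A + A = {-38, -27, -17, -16, -12, -6, -1, 4, 9, 14}, so |A + A| = 10. Thus K = 10/4 = 5/2. For comparison, the minimum possible |A + A| over all 4-element sets is 2·4 − 1 = 7 (so min K = 7/4), attained only by arithmetic progressions.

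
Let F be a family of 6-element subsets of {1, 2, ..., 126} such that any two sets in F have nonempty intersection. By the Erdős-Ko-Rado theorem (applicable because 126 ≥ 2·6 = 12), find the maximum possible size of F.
max |F| = C(125, 5) = 234531275

Erdős-Ko-Rado (1961): when n ≥ 2k, max |F| = C(n−1, k−1). The bound is attained by the star {A : i ∈ A} for any fixed i ∈ [n]. Here C(126−1, 6−1) = C(125, 5) = 234531275.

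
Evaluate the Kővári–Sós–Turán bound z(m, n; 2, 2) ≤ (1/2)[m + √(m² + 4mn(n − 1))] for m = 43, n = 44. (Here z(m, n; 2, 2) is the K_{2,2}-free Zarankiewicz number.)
z(43, 44; 2, 2) ≤ (1/2)[43 + √(43² + 4·43·44·43)] = (1/2)[43 + √327273] = 307.5389

Kővári–Sós–Turán: let r_1, ..., r_43 be the row sums and z = Σ r_i the total number of 1s. Each pair of columns can share at most one row with both entries 1 (else a 2×2 all-ones block appears), so Σ_i C(r_i, 2) ≤ C(44, 2) = 946. By convexity Σ_i C(r_i, 2) ≥ 43·C(z/43, 2) = z(z − 43)/(2·43), giving z² − 43z − 43·44·43 ≤ 0 and hence z ≤ (1/2)[43 + √(1849 + 4·81356)] = (1/2)[43 + √327273] ≈ (1/2)(43 + 572.0778) = 307.5389.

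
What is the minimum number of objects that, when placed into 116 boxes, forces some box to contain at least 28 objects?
n = (28 − 1)·116 + 1 = 3133

By the generalised pigeonhole principle, to guarantee some box contains ≥ r objects we need more than (r − 1) · k objects total. Threshold: n = (r − 1) · k + 1. With r = 28 and k = 116: n = 27 · 116 + 1 = 3132 + 1 = 3133. For n = 3132 = 27 · 116, we can put exactly 27 objects in every box, avoiding 28 in any single one — so 3133 is tight.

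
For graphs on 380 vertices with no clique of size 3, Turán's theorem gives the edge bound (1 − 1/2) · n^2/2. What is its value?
Turán density bound = (1/2) · 380^2/2 = 36100

Turán's theorem: ex(n, K_{r+1}) is achieved by the complete r-partite Turán graph T(n, r) with parts as balanced as possible, and is at most (1 − 1/r) · n^2/2. For r = 2, n = 380: the density bound is (1/2) · 144400/2 = 36100. Since 2 ∣ 380, the Turán graph T(380, 2) has parts of equal size 190, and its edge count e(T(380, 2)) = 36100 attains the density bound exactly.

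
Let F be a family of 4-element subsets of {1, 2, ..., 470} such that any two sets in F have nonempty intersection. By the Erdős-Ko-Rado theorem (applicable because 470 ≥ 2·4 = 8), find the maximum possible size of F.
max |F| = C(469, 3) = 17083794

The Erdős-Ko-Rado theorem states: for n ≥ 2k, an intersecting family of k-subsets of an n-element set has size at most C(n − 1, k − 1), with equality for 'star' families {A ⊆ [n] : |A| = k, i ∈ A} (fix an element i). For n = 470, k = 4: C(469, 3) = 17083794.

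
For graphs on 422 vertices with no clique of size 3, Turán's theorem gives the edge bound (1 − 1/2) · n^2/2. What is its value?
Turán density bound = (1/2) · 422^2/2 = 44521

Turán's theorem: ex(n, K_{r+1}) is achieved by the complete r-partite Turán graph T(n, r) with parts as balanced as possible, and is at most (1 − 1/r) · n^2/2. For r = 2, n = 422: the density bound is (1/2) · 178084/2 = 44521. Since 2 ∣ 422, the Turán graph T(422, 2) has parts of equal size 211, and its edge count e(T(422, 2)) = 44521 attains the density bound exactly.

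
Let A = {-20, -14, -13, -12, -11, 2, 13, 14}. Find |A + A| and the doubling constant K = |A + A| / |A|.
K = |A + A| / |A| = 30/8 = 15/4

Enumerate A + A = {a + b : a, b ∈ A}. With |A| = 8, there are |A|^2 = 64 ordered sum pairs; collecting distinct values, A + A = {-40, -34, -33, -32, -31, -28, -27, -26, -25, -24, -23, -22, -18, -12, -11, -10, -9, -7, -6, -1, 0, 1, 2, 3, 4, 15, 16, 26, 27, 28}, so |A + A| = 30. Thus K = 30/8 = 15/4. For comparison, the minimum possible |A + A| over all 8-element sets is 2·8 − 1 = 15 (so min K = 15/8), attained only by arithmetic progressions.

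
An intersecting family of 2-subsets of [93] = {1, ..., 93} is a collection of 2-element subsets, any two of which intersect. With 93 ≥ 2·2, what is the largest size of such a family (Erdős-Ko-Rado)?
max |F| = C(92, 1) = 92

Erdős-Ko-Rado (1961): when n ≥ 2k, max |F| = C(n−1, k−1). The bound is attained by the star {A : i ∈ A} for any fixed i ∈ [n]. Here C(93−1, 2−1) = C(92, 1) = 92.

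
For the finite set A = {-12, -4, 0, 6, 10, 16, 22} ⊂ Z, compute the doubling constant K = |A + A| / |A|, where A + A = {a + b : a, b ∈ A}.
K = |A + A| / |A| = 22/7

Enumerate A + A = {a + b : a, b ∈ A}. With |A| = 7, there are |A|^2 = 49 ordered sum pairs; collecting distinct values, A + A = {-24, -16, -12, -8, -6, -4, -2, 0, 2, 4, 6, 10, 12, 16, 18, 20, 22, 26, 28, 32, 38, 44}, so |A + A| = 22. Thus K = 22/7. For comparison, the minimum possible |A + A| over all 7-element sets is 2·7 − 1 = 13 (so min K = 13/7), attained only by arithmetic progressions.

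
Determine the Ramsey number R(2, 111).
R(2, 111) = 111

R(2, k) = k for all k ≥ 2: in a 2-colouring of K_k, either some edge is red (a red K_2) or all edges are blue (a blue K_k). And K_{110} coloured all-blue has no blue K_111, so R(2, 111) > 110. Hence R(2, 111) = 111.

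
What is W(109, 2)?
W(109, 2) = 109 + 1 = 110

A 2-term AP is any pair of integers, so a monochromatic 2-AP exists iff some colour is used at least twice. With 109 colours, the colouring i ↦ i on {1, ..., 109} uses each colour once, avoiding any monochromatic pair, so W(109, 2) > 109. For {1, ..., 110}, pigeonhole forces two integers of the same colour, which form a monochromatic 2-AP. Hence W(109, 2) = 110.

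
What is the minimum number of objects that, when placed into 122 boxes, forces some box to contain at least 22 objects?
n = (22 − 1)·122 + 1 = 2563

By the generalised pigeonhole principle, to guarantee some box contains ≥ r objects we need more than (r − 1) · k objects total. Threshold: n = (r − 1) · k + 1. With r = 22 and k = 122: n = 21 · 122 + 1 = 2562 + 1 = 2563. For n = 2562 = 21 · 122, we can put exactly 21 objects in every box, avoiding 22 in any single one — so 2563 is tight.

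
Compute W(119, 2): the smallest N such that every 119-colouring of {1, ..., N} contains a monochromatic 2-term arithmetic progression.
W(119, 2) = 119 + 1 = 120

A 2-term AP is any pair of integers, so a monochromatic 2-AP exists iff some colour is used at least twice. With 119 colours, the colouring i ↦ i on {1, ..., 119} uses each colour once, avoiding any monochromatic pair, so W(119, 2) > 119. For {1, ..., 120}, pigeonhole forces two integers of the same colour, which form a monochromatic 2-AP. Hence W(119, 2) = 120.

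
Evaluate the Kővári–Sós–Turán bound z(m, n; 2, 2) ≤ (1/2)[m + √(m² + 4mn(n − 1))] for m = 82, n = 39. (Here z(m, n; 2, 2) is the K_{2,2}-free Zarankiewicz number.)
z(82, 39; 2, 2) ≤ (1/2)[82 + √(82² + 4·82·39·38)] = (1/2)[82 + √492820] = 392.0057

Kővári–Sós–Turán: let r_1, ..., r_82 be the row sums and z = Σ r_i the total number of 1s. Each pair of columns can share at most one row with both entries 1 (else a 2×2 all-ones block appears), so Σ_i C(r_i, 2) ≤ C(39, 2) = 741. By convexity Σ_i C(r_i, 2) ≥ 82·C(z/82, 2) = z(z − 82)/(2·82), giving z² − 82z − 82·39·38 ≤ 0 and hence z ≤ (1/2)[82 + √(6724 + 4·121524)] = (1/2)[82 + √492820] ≈ (1/2)(82 + 702.0114) = 392.0057.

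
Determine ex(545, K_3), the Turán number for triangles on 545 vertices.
ex(545, K_3) = ⌊545^2/4⌋ = 74256

Mantel (1907): a triangle-free graph on n vertices has at most ⌊n^2/4⌋ edges, with equality for the complete bipartite graph K_{⌊n/2⌋, ⌈n/2⌉}. For n = 545: ⌊545^2/4⌋ = ⌊297025/4⌋ = 74256. The extremal graph is K_{272, 273}, which has 272·273 = 74256 edges.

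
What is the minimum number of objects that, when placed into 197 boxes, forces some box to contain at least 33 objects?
n = (33 − 1)·197 + 1 = 6305

By the generalised pigeonhole principle, to guarantee some box contains ≥ r objects we need more than (r − 1) · k objects total. Threshold: n = (r − 1) · k + 1. With r = 33 and k = 197: n = 32 · 197 + 1 = 6304 + 1 = 6305. For n = 6304 = 32 · 197, we can put exactly 32 objects in every box, avoiding 33 in any single one — so 6305 is tight.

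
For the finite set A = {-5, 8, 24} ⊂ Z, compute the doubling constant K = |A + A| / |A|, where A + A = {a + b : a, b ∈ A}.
K = |A + A| / |A| = 6/3 = 2

Enumerate A + A = {a + b : a, b ∈ A}. With |A| = 3, there are |A|^2 = 9 ordered sum pairs; collecting distinct values, A + A = {-10, 3, 16, 19, 32, 48}, so |A + A| = 6. Thus K = 6/3 = 2. For comparison, the minimum possible |A + A| over all 3-element sets is 2·3 − 1 = 5 (so min K = 5/3), attained only by arithmetic progressions.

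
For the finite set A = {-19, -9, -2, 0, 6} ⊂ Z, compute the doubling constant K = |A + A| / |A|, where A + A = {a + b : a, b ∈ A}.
K = |A + A| / |A| = 15/5 = 3

Enumerate A + A = {a + b : a, b ∈ A}. With |A| = 5, there are |A|^2 = 25 ordered sum pairs; collecting distinct values, A + A = {-38, -28, -21, -19, -18, -13, -11, -9, -4, -3, -2, 0, 4, 6, 12}, so |A + A| = 15. Thus K = 15/5 = 3. For comparison, the minimum possible |A + A| over all 5-element sets is 2·5 − 1 = 9 (so min K = 9/5), attained only by arithmetic progressions.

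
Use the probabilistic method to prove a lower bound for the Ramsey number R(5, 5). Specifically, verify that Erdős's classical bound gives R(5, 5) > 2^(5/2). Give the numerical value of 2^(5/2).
2^(5/2) = 5.6569; so R(5, 5) > 5.6569

Colour each edge of K_n uniformly at random with red/blue. The expected number of monochromatic K_5 is C(n, 5) · 2 · 2^(−C(5,2)). If C(n, 5) · 2^(1 − C(5,2)) < 1, then with positive probability no monochromatic K_5 exists, so R(5, 5) > n. The standard estimate C(n, 5) ≤ n^5/5! shows this inequality holds whenever n ≤ 2^(5/2) (since 5! · 2^(C(5,2) − 1) > 2^(5^2/2) ≥ n^5). Hence R(5, 5) > 2^(5/2) = 5.6569.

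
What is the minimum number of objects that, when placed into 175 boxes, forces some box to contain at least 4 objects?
n = (4 − 1)·175 + 1 = 526

By the generalised pigeonhole principle, to guarantee some box contains ≥ r objects we need more than (r − 1) · k objects total. Threshold: n = (r − 1) · k + 1. With r = 4 and k = 175: n = 3 · 175 + 1 = 525 + 1 = 526. For n = 525 = 3 · 175, we can put exactly 3 objects in every box, avoiding 4 in any single one — so 526 is tight.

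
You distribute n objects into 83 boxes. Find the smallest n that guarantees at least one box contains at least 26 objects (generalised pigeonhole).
n = (26 − 1)·83 + 1 = 2076

By the generalised pigeonhole principle, to guarantee some box contains ≥ r objects we need more than (r − 1) · k objects total. Threshold: n = (r − 1) · k + 1. With r = 26 and k = 83: n = 25 · 83 + 1 = 2075 + 1 = 2076. For n = 2075 = 25 · 83, we can put exactly 25 objects in every box, avoiding 26 in any single one — so 2076 is tight.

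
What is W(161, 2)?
W(161, 2) = 161 + 1 = 162

A 2-term AP is any pair of integers, so a monochromatic 2-AP exists iff some colour is used at least twice. With 161 colours, the colouring i ↦ i on {1, ..., 161} uses each colour once, avoiding any monochromatic pair, so W(161, 2) > 161. For {1, ..., 162}, pigeonhole forces two integers of the same colour, which form a monochromatic 2-AP. Hence W(161, 2) = 162.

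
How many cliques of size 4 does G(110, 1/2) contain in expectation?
E[# K_4] = C(110, 4) · (1/2)^C(4, 2) = 5773185 / 2^6 = 90206.015625

For each 4-subset S of vertices (there are C(110, 4) = 5773185 such S), let X_S = 1 if S induces a K_4 (all C(4, 2) = 6 edges present). Then P(X_S = 1) = (1/2)^6 = 1/64. By linearity of expectation, E[# K_4] = C(110, 4) · (1/2)^6 = 5773185 / 64 = 90206.015625.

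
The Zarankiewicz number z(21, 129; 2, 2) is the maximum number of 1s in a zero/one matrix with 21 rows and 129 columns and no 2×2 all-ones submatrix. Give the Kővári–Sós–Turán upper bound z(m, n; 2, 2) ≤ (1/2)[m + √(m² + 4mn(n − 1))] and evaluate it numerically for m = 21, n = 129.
z(21, 129; 2, 2) ≤ (1/2)[21 + √(21² + 4·21·129·128)] = (1/2)[21 + √1387449] = 599.4501

Kővári–Sós–Turán: let r_1, ..., r_21 be the row sums and z = Σ r_i the total number of 1s. Each pair of columns can share at most one row with both entries 1 (else a 2×2 all-ones block appears), so Σ_i C(r_i, 2) ≤ C(129, 2) = 8256. By convexity Σ_i C(r_i, 2) ≥ 21·C(z/21, 2) = z(z − 21)/(2·21), giving z² − 21z − 21·129·128 ≤ 0 and hence z ≤ (1/2)[21 + √(441 + 4·346752)] = (1/2)[21 + √1387449] ≈ (1/2)(21 + 1177.9003) = 599.4501.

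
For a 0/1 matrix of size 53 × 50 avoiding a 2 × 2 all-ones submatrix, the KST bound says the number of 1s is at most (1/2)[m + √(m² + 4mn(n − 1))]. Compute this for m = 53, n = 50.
z(53, 50; 2, 2) ≤ (1/2)[53 + √(53² + 4·53·50·49)] = (1/2)[53 + √522209] = 387.8201

Kővári–Sós–Turán: let r_1, ..., r_53 be the row sums and z = Σ r_i the total number of 1s. Each pair of columns can share at most one row with both entries 1 (else a 2×2 all-ones block appears), so Σ_i C(r_i, 2) ≤ C(50, 2) = 1225. By convexity Σ_i C(r_i, 2) ≥ 53·C(z/53, 2) = z(z − 53)/(2·53), giving z² − 53z − 53·50·49 ≤ 0 and hence z ≤ (1/2)[53 + √(2809 + 4·129850)] = (1/2)[53 + √522209] ≈ (1/2)(53 + 722.6403) = 387.8201.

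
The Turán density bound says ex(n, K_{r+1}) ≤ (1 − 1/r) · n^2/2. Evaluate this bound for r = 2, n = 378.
Turán density bound = (1/2) · 378^2/2 = 35721

Turán's theorem: ex(n, K_{r+1}) is achieved by the complete r-partite Turán graph T(n, r) with parts as balanced as possible, and is at most (1 − 1/r) · n^2/2. For r = 2, n = 378: the density bound is (1/2) · 142884/2 = 35721. Since 2 ∣ 378, the Turán graph T(378, 2) has parts of equal size 189, and its edge count e(T(378, 2)) = 35721 attains the density bound exactly.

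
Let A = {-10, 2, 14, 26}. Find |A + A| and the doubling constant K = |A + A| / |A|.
K = |A + A| / |A| = 7/4

Enumerate A + A = {a + b : a, b ∈ A}. With |A| = 4, there are |A|^2 = 16 ordered sum pairs; collecting distinct values, A + A = {-20, -8, 4, 16, 28, 40, 52}, so |A + A| = 7. Thus K = 7/4. Here |A + A| = 2|A| − 1 = 7, the minimum possible — so K = 7/4 is minimal, which holds iff A is an arithmetic progression.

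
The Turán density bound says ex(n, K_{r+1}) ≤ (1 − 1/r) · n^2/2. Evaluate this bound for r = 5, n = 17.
Turán density bound = (4/5) · 17^2/2 = 578/5 ≈ 115.6

Turán's theorem: ex(n, K_{r+1}) is achieved by the complete r-partite Turán graph T(n, r) with parts as balanced as possible, and is at most (1 − 1/r) · n^2/2. For r = 5, n = 17: the density bound is (4/5) · 289/2 = 578/5 ≈ 115.6. The integer-valued extremum is e(T(17, 5)) = 115, which is strictly less than the density bound 578/5 since 5 ∤ 17 (the parts of T(17, 5) cannot all be equal).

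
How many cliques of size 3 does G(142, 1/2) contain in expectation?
E[# K_3] = C(142, 3) · (1/2)^C(3, 2) = 467180 / 2^3 = 116795/2 = 58397.5

For each 3-subset S of vertices (there are C(142, 3) = 467180 such S), let X_S = 1 if S induces a K_3 (all C(3, 2) = 3 edges present). Then P(X_S = 1) = (1/2)^3 = 1/8. By linearity of expectation, E[# K_3] = C(142, 3) · (1/2)^3 = 467180 / 8 = 116795/2 = 58397.5.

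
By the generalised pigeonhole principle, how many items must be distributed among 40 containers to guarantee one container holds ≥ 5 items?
n = (5 − 1)·40 + 1 = 161

By the generalised pigeonhole principle, to guarantee some box contains ≥ r objects we need more than (r − 1) · k objects total. Threshold: n = (r − 1) · k + 1. With r = 5 and k = 40: n = 4 · 40 + 1 = 160 + 1 = 161. For n = 160 = 4 · 40, we can put exactly 4 objects in every box, avoiding 5 in any single one — so 161 is tight.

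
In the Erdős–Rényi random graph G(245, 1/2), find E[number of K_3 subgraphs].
E[# K_3] = C(245, 3) · (1/2)^C(3, 2) = 2421090 / 2^3 = 1210545/4 = 302636.25

For each 3-subset S of vertices (there are C(245, 3) = 2421090 such S), let X_S = 1 if S induces a K_3 (all C(3, 2) = 3 edges present). Then P(X_S = 1) = (1/2)^3 = 1/8. By linearity of expectation, E[# K_3] = C(245, 3) · (1/2)^3 = 2421090 / 8 = 1210545/4 = 302636.25.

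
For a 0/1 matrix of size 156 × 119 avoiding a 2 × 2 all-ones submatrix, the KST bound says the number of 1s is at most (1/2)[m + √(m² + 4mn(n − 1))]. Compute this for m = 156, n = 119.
z(156, 119; 2, 2) ≤ (1/2)[156 + √(156² + 4·156·119·118)] = (1/2)[156 + √8786544] = 1560.1053

Kővári–Sós–Turán: let r_1, ..., r_156 be the row sums and z = Σ r_i the total number of 1s. Each pair of columns can share at most one row with both entries 1 (else a 2×2 all-ones block appears), so Σ_i C(r_i, 2) ≤ C(119, 2) = 7021. By convexity Σ_i C(r_i, 2) ≥ 156·C(z/156, 2) = z(z − 156)/(2·156), giving z² − 156z − 156·119·118 ≤ 0 and hence z ≤ (1/2)[156 + √(24336 + 4·2190552)] = (1/2)[156 + √8786544] ≈ (1/2)(156 + 2964.2105) = 1560.1053.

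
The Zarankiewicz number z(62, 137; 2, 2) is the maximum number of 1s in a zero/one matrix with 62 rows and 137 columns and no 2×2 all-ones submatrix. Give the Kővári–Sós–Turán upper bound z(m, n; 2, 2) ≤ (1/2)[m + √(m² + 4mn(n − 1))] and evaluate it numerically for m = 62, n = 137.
z(62, 137; 2, 2) ≤ (1/2)[62 + √(62² + 4·62·137·136)] = (1/2)[62 + √4624580] = 1106.2418

Kővári–Sós–Turán: let r_1, ..., r_62 be the row sums and z = Σ r_i the total number of 1s. Each pair of columns can share at most one row with both entries 1 (else a 2×2 all-ones block appears), so Σ_i C(r_i, 2) ≤ C(137, 2) = 9316. By convexity Σ_i C(r_i, 2) ≥ 62·C(z/62, 2) = z(z − 62)/(2·62), giving z² − 62z − 62·137·136 ≤ 0 and hence z ≤ (1/2)[62 + √(3844 + 4·1155184)] = (1/2)[62 + √4624580] ≈ (1/2)(62 + 2150.4837) = 1106.2418.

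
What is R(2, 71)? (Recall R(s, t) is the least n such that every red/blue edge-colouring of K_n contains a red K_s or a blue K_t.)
R(2, 71) = 71

R(2, k) = k for all k ≥ 2: in a 2-colouring of K_k, either some edge is red (a red K_2) or all edges are blue (a blue K_k). And K_{70} coloured all-blue has no blue K_71, so R(2, 71) > 70. Hence R(2, 71) = 71.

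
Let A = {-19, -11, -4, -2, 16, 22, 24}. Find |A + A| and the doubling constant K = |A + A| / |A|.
K = |A + A| / |A| = 26/7

Enumerate A + A = {a + b : a, b ∈ A}. With |A| = 7, there are |A|^2 = 49 ordered sum pairs; collecting distinct values, A + A = {-38, -30, -23, -22, -21, -15, -13, -8, -6, -4, -3, 3, 5, 11, 12, 13, 14, 18, 20, 22, 32, 38, 40, 44, 46, 48}, so |A + A| = 26. Thus K = 26/7. For comparison, the minimum possible |A + A| over all 7-element sets is 2·7 − 1 = 13 (so min K = 13/7), attained only by arithmetic progressions.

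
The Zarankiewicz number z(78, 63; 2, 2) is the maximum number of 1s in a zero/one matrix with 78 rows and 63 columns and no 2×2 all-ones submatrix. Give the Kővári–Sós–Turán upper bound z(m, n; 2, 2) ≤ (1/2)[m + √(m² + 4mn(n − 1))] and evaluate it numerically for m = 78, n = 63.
z(78, 63; 2, 2) ≤ (1/2)[78 + √(78² + 4·78·63·62)] = (1/2)[78 + √1224756] = 592.3435

Kővári–Sós–Turán: let r_1, ..., r_78 be the row sums and z = Σ r_i the total number of 1s. Each pair of columns can share at most one row with both entries 1 (else a 2×2 all-ones block appears), so Σ_i C(r_i, 2) ≤ C(63, 2) = 1953. By convexity Σ_i C(r_i, 2) ≥ 78·C(z/78, 2) = z(z − 78)/(2·78), giving z² − 78z − 78·63·62 ≤ 0 and hence z ≤ (1/2)[78 + √(6084 + 4·304668)] = (1/2)[78 + √1224756] ≈ (1/2)(78 + 1106.6869) = 592.3435.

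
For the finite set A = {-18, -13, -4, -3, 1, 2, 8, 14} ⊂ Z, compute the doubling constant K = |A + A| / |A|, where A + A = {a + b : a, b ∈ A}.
K = |A + A| / |A| = 30/8 = 15/4

Enumerate A + A = {a + b : a, b ∈ A}. With |A| = 8, there are |A|^2 = 64 ordered sum pairs; collecting distinct values, A + A = {-36, -31, -26, -22, -21, -17, -16, -12, -11, -10, -8, -7, -6, -5, -4, -3, -2, -1, 1, 2, 3, 4, 5, 9, 10, 11, 15, 16, 22, 28}, so |A + A| = 30. Thus K = 30/8 = 15/4. For comparison, the minimum possible |A + A| over all 8-element sets is 2·8 − 1 = 15 (so min K = 15/8), attained only by arithmetic progressions.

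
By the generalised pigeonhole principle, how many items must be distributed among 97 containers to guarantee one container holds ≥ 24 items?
n = (24 − 1)·97 + 1 = 2232

By the generalised pigeonhole principle, to guarantee some box contains ≥ r objects we need more than (r − 1) · k objects total. Threshold: n = (r − 1) · k + 1. With r = 24 and k = 97: n = 23 · 97 + 1 = 2231 + 1 = 2232. For n = 2231 = 23 · 97, we can put exactly 23 objects in every box, avoiding 24 in any single one — so 2232 is tight.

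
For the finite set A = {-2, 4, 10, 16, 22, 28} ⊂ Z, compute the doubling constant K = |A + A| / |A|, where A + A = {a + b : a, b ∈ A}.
K = |A + A| / |A| = 11/6

Enumerate A + A = {a + b : a, b ∈ A}. With |A| = 6, there are |A|^2 = 36 ordered sum pairs; collecting distinct values, A + A = {-4, 2, 8, 14, 20, 26, 32, 38, 44, 50, 56}, so |A + A| = 11. Thus K = 11/6. Here |A + A| = 2|A| − 1 = 11, the minimum possible — so K = 11/6 is minimal, which holds iff A is an arithmetic progression.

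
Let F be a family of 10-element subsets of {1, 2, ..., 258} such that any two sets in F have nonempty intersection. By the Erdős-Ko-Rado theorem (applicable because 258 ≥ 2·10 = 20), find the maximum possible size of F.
max |F| = C(257, 9) = 11698174409548000

The Erdős-Ko-Rado theorem states: for n ≥ 2k, an intersecting family of k-subsets of an n-element set has size at most C(n − 1, k − 1), with equality for 'star' families {A ⊆ [n] : |A| = k, i ∈ A} (fix an element i). For n = 258, k = 10: C(257, 9) = 11698174409548000.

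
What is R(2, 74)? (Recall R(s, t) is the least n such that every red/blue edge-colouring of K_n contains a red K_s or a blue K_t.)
R(2, 74) = 74

R(2, k) = k for all k ≥ 2: in a 2-colouring of K_k, either some edge is red (a red K_2) or all edges are blue (a blue K_k). And K_{73} coloured all-blue has no blue K_74, so R(2, 74) > 73. Hence R(2, 74) = 74.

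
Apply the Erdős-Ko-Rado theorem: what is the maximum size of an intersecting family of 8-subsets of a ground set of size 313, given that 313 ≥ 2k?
max |F| = C(312, 7) = 53359916132952

The Erdős-Ko-Rado theorem states: for n ≥ 2k, an intersecting family of k-subsets of an n-element set has size at most C(n − 1, k − 1), with equality for 'star' families {A ⊆ [n] : |A| = k, i ∈ A} (fix an element i). For n = 313, k = 8: C(312, 7) = 53359916132952.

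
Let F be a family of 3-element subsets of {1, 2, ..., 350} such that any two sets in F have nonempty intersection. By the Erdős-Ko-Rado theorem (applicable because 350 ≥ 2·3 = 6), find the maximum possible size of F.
max |F| = C(349, 2) = 60726

The Erdős-Ko-Rado theorem states: for n ≥ 2k, an intersecting family of k-subsets of an n-element set has size at most C(n − 1, k − 1), with equality for 'star' families {A ⊆ [n] : |A| = k, i ∈ A} (fix an element i). For n = 350, k = 3: C(349, 2) = 60726.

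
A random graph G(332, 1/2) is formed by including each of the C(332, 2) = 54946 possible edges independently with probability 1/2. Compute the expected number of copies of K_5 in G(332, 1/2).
E[# K_5] = C(332, 5) · (1/2)^C(5, 2) = 32611330136 / 2^10 = 4076416267/128 = 31847002.0859375

For each 5-subset S of vertices (there are C(332, 5) = 32611330136 such S), let X_S = 1 if S induces a K_5 (all C(5, 2) = 10 edges present). Then P(X_S = 1) = (1/2)^10 = 1/1024. By linearity of expectation, E[# K_5] = C(332, 5) · (1/2)^10 = 32611330136 / 1024 = 4076416267/128 = 31847002.0859375.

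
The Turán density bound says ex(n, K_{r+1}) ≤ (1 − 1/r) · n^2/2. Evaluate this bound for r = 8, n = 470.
Turán density bound = (7/8) · 470^2/2 = 386575/4 ≈ 96643.75

Turán's theorem: ex(n, K_{r+1}) is achieved by the complete r-partite Turán graph T(n, r) with parts as balanced as possible, and is at most (1 − 1/r) · n^2/2. For r = 8, n = 470: the density bound is (7/8) · 220900/2 = 386575/4 ≈ 96643.75. The integer-valued extremum is e(T(470, 8)) = 96643, which is strictly less than the density bound 386575/4 since 8 ∤ 470 (the parts of T(470, 8) cannot all be equal).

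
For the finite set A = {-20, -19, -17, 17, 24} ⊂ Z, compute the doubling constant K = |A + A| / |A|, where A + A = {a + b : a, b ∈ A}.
K = |A + A| / |A| = 15/5 = 3

Enumerate A + A = {a + b : a, b ∈ A}. With |A| = 5, there are |A|^2 = 25 ordered sum pairs; collecting distinct values, A + A = {-40, -39, -38, -37, -36, -34, -3, -2, 0, 4, 5, 7, 34, 41, 48}, so |A + A| = 15. Thus K = 15/5 = 3. For comparison, the minimum possible |A + A| over all 5-element sets is 2·5 − 1 = 9 (so min K = 9/5), attained only by arithmetic progressions.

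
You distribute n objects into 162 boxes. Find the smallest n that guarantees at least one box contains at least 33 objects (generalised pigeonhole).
n = (33 − 1)·162 + 1 = 5185

By the generalised pigeonhole principle, to guarantee some box contains ≥ r objects we need more than (r − 1) · k objects total. Threshold: n = (r − 1) · k + 1. With r = 33 and k = 162: n = 32 · 162 + 1 = 5184 + 1 = 5185. For n = 5184 = 32 · 162, we can put exactly 32 objects in every box, avoiding 33 in any single one — so 5185 is tight.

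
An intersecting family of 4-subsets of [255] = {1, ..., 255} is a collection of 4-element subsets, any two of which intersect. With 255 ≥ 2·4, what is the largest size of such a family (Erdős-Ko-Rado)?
max |F| = C(254, 3) = 2699004

Erdős-Ko-Rado (1961): when n ≥ 2k, max |F| = C(n−1, k−1). The bound is attained by the star {A : i ∈ A} for any fixed i ∈ [n]. Here C(255−1, 4−1) = C(254, 3) = 2699004.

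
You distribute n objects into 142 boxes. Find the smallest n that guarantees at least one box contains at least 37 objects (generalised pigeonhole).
n = (37 − 1)·142 + 1 = 5113

By the generalised pigeonhole principle, to guarantee some box contains ≥ r objects we need more than (r − 1) · k objects total. Threshold: n = (r − 1) · k + 1. With r = 37 and k = 142: n = 36 · 142 + 1 = 5112 + 1 = 5113. For n = 5112 = 36 · 142, we can put exactly 36 objects in every box, avoiding 37 in any single one — so 5113 is tight.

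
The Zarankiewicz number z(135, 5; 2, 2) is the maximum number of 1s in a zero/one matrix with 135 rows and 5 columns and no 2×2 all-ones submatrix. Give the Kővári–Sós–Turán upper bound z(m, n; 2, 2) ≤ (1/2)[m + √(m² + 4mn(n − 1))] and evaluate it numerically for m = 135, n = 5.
z(135, 5; 2, 2) ≤ (1/2)[135 + √(135² + 4·135·5·4)] = (1/2)[135 + √29025] = 152.6836

Kővári–Sós–Turán: let r_1, ..., r_135 be the row sums and z = Σ r_i the total number of 1s. Each pair of columns can share at most one row with both entries 1 (else a 2×2 all-ones block appears), so Σ_i C(r_i, 2) ≤ C(5, 2) = 10. By convexity Σ_i C(r_i, 2) ≥ 135·C(z/135, 2) = z(z − 135)/(2·135), giving z² − 135z − 135·5·4 ≤ 0 and hence z ≤ (1/2)[135 + √(18225 + 4·2700)] = (1/2)[135 + √29025] ≈ (1/2)(135 + 170.3673) = 152.6836.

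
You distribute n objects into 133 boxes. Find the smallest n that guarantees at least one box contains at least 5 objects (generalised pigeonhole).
n = (5 − 1)·133 + 1 = 533

By the generalised pigeonhole principle, to guarantee some box contains ≥ r objects we need more than (r − 1) · k objects total. Threshold: n = (r − 1) · k + 1. With r = 5 and k = 133: n = 4 · 133 + 1 = 532 + 1 = 533. For n = 532 = 4 · 133, we can put exactly 4 objects in every box, avoiding 5 in any single one — so 533 is tight.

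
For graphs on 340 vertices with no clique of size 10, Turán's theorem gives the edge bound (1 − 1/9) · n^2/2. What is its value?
Turán density bound = (8/9) · 340^2/2 = 462400/9 ≈ 51377.7778

Turán's theorem: ex(n, K_{r+1}) is achieved by the complete r-partite Turán graph T(n, r) with parts as balanced as possible, and is at most (1 − 1/r) · n^2/2. For r = 9, n = 340: the density bound is (8/9) · 115600/2 = 462400/9 ≈ 51377.7778. The integer-valued extremum is e(T(340, 9)) = 51377, which is strictly less than the density bound 462400/9 since 9 ∤ 340 (the parts of T(340, 9) cannot all be equal).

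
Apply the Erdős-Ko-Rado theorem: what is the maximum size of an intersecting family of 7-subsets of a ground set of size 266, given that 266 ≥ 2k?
max |F| = C(265, 6) = 454347559380

The Erdős-Ko-Rado theorem states: for n ≥ 2k, an intersecting family of k-subsets of an n-element set has size at most C(n − 1, k − 1), with equality for 'star' families {A ⊆ [n] : |A| = k, i ∈ A} (fix an element i). For n = 266, k = 7: C(265, 6) = 454347559380.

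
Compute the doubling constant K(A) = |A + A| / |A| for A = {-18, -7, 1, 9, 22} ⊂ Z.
K = |A + A| / |A| = 14/5

Enumerate A + A = {a + b : a, b ∈ A}. With |A| = 5, there are |A|^2 = 25 ordered sum pairs; collecting distinct values, A + A = {-36, -25, -17, -14, -9, -6, 2, 4, 10, 15, 18, 23, 31, 44}, so |A + A| = 14. Thus K = 14/5. For comparison, the minimum possible |A + A| over all 5-element sets is 2·5 − 1 = 9 (so min K = 9/5), attained only by arithmetic progressions.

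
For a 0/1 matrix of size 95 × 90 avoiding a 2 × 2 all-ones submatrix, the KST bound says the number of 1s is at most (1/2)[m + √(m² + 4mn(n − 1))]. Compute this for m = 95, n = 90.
z(95, 90; 2, 2) ≤ (1/2)[95 + √(95² + 4·95·90·89)] = (1/2)[95 + √3052825] = 921.1168

Kővári–Sós–Turán: let r_1, ..., r_95 be the row sums and z = Σ r_i the total number of 1s. Each pair of columns can share at most one row with both entries 1 (else a 2×2 all-ones block appears), so Σ_i C(r_i, 2) ≤ C(90, 2) = 4005. By convexity Σ_i C(r_i, 2) ≥ 95·C(z/95, 2) = z(z − 95)/(2·95), giving z² − 95z − 95·90·89 ≤ 0 and hence z ≤ (1/2)[95 + √(9025 + 4·760950)] = (1/2)[95 + √3052825] ≈ (1/2)(95 + 1747.2335) = 921.1168.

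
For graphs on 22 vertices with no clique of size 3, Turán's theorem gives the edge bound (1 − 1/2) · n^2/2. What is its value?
Turán density bound = (1/2) · 22^2/2 = 121

Turán's theorem: ex(n, K_{r+1}) is achieved by the complete r-partite Turán graph T(n, r) with parts as balanced as possible, and is at most (1 − 1/r) · n^2/2. For r = 2, n = 22: the density bound is (1/2) · 484/2 = 121. Since 2 ∣ 22, the Turán graph T(22, 2) has parts of equal size 11, and its edge count e(T(22, 2)) = 121 attains the density bound exactly.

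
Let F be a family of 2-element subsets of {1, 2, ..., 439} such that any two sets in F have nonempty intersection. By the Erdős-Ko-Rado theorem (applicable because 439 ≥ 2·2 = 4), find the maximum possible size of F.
max |F| = C(438, 1) = 438

The Erdős-Ko-Rado theorem states: for n ≥ 2k, an intersecting family of k-subsets of an n-element set has size at most C(n − 1, k − 1), with equality for 'star' families {A ⊆ [n] : |A| = k, i ∈ A} (fix an element i). For n = 439, k = 2: C(438, 1) = 438.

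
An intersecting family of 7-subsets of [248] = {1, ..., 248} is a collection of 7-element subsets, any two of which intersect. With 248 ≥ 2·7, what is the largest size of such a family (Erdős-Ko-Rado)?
max |F| = C(247, 6) = 296672379003

The Erdős-Ko-Rado theorem states: for n ≥ 2k, an intersecting family of k-subsets of an n-element set has size at most C(n − 1, k − 1), with equality for 'star' families {A ⊆ [n] : |A| = k, i ∈ A} (fix an element i). For n = 248, k = 7: C(247, 6) = 296672379003.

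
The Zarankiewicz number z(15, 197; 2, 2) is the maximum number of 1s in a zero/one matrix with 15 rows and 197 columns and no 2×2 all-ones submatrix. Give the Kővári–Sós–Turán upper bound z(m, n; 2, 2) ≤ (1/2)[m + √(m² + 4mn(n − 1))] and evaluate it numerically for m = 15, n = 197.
z(15, 197; 2, 2) ≤ (1/2)[15 + √(15² + 4·15·197·196)] = (1/2)[15 + √2316945] = 768.5757

Kővári–Sós–Turán: let r_1, ..., r_15 be the row sums and z = Σ r_i the total number of 1s. Each pair of columns can share at most one row with both entries 1 (else a 2×2 all-ones block appears), so Σ_i C(r_i, 2) ≤ C(197, 2) = 19306. By convexity Σ_i C(r_i, 2) ≥ 15·C(z/15, 2) = z(z − 15)/(2·15), giving z² − 15z − 15·197·196 ≤ 0 and hence z ≤ (1/2)[15 + √(225 + 4·579180)] = (1/2)[15 + √2316945] ≈ (1/2)(15 + 1522.1514) = 768.5757.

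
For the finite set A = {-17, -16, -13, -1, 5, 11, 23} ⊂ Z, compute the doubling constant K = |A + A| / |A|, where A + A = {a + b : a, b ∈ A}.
K = |A + A| / |A| = 24/7

Enumerate A + A = {a + b : a, b ∈ A}. With |A| = 7, there are |A|^2 = 49 ordered sum pairs; collecting distinct values, A + A = {-34, -33, -32, -30, -29, -26, -18, -17, -14, -12, -11, -8, -6, -5, -2, 4, 6, 7, 10, 16, 22, 28, 34, 46}, so |A + A| = 24. Thus K = 24/7. For comparison, the minimum possible |A + A| over all 7-element sets is 2·7 − 1 = 13 (so min K = 13/7), attained only by arithmetic progressions.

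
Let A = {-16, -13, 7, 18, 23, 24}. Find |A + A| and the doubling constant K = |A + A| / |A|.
K = |A + A| / |A| = 21/6 = 7/2

Enumerate A + A = {a + b : a, b ∈ A}. With |A| = 6, there are |A|^2 = 36 ordered sum pairs; collecting distinct values, A + A = {-32, -29, -26, -9, -6, 2, 5, 7, 8, 10, 11, 14, 25, 30, 31, 36, 41, 42, 46, 47, 48}, so |A + A| = 21. Thus K = 21/6 = 7/2. For comparison, the minimum possible |A + A| over all 6-element sets is 2·6 − 1 = 11 (so min K = 11/6), attained only by arithmetic progressions.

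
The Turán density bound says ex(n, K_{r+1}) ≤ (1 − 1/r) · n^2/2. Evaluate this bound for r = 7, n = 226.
Turán density bound = (6/7) · 226^2/2 = 153228/7 ≈ 21889.7143

Turán's theorem: ex(n, K_{r+1}) is achieved by the complete r-partite Turán graph T(n, r) with parts as balanced as possible, and is at most (1 − 1/r) · n^2/2. For r = 7, n = 226: the density bound is (6/7) · 51076/2 = 153228/7 ≈ 21889.7143. The integer-valued extremum is e(T(226, 7)) = 21889, which is strictly less than the density bound 153228/7 since 7 ∤ 226 (the parts of T(226, 7) cannot all be equal).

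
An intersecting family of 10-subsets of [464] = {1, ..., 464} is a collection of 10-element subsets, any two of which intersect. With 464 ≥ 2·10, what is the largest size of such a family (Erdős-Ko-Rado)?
max |F| = C(463, 9) = 2491662945612205365

The Erdős-Ko-Rado theorem states: for n ≥ 2k, an intersecting family of k-subsets of an n-element set has size at most C(n − 1, k − 1), with equality for 'star' families {A ⊆ [n] : |A| = k, i ∈ A} (fix an element i). For n = 464, k = 10: C(463, 9) = 2491662945612205365.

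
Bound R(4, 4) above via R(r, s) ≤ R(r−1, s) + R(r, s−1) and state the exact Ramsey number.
R(4, 4) ≤ R(3, 4) + R(4, 3) = 9 + 9 = 18; exact value R(4, 4) = 18.

The Erdős–Szekeres recurrence R(r, s) ≤ R(r−1, s) + R(r, s−1) applied to (r, s) = (4, 4) gives
  R(4, 4) ≤ R(3, 4) + R(4, 3) = 9 + 9 = 18.
(Recall R(2, k) = k and R is symmetric.) Here the recurrence bound is tight: a matching lower-bound construction on K_{17} shows R(4, 4) > 17, so R(4, 4) = 18 exactly.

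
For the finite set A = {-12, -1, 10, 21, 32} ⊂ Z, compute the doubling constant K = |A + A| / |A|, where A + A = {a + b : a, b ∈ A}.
K = |A + A| / |A| = 9/5

Enumerate A + A = {a + b : a, b ∈ A}. With |A| = 5, there are |A|^2 = 25 ordered sum pairs; collecting distinct values, A + A = {-24, -13, -2, 9, 20, 31, 42, 53, 64}, so |A + A| = 9. Thus K = 9/5. Here |A + A| = 2|A| − 1 = 9, the minimum possible — so K = 9/5 is minimal, which holds iff A is an arithmetic progression.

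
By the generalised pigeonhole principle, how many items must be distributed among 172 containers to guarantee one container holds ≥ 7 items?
n = (7 − 1)·172 + 1 = 1033

By the generalised pigeonhole principle, to guarantee some box contains ≥ r objects we need more than (r − 1) · k objects total. Threshold: n = (r − 1) · k + 1. With r = 7 and k = 172: n = 6 · 172 + 1 = 1032 + 1 = 1033. For n = 1032 = 6 · 172, we can put exactly 6 objects in every box, avoiding 7 in any single one — so 1033 is tight.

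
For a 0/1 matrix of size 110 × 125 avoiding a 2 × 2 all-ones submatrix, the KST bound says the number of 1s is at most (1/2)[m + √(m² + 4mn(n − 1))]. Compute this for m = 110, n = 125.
z(110, 125; 2, 2) ≤ (1/2)[110 + √(110² + 4·110·125·124)] = (1/2)[110 + √6832100] = 1361.9143

Kővári–Sós–Turán: let r_1, ..., r_110 be the row sums and z = Σ r_i the total number of 1s. Each pair of columns can share at most one row with both entries 1 (else a 2×2 all-ones block appears), so Σ_i C(r_i, 2) ≤ C(125, 2) = 7750. By convexity Σ_i C(r_i, 2) ≥ 110·C(z/110, 2) = z(z − 110)/(2·110), giving z² − 110z − 110·125·124 ≤ 0 and hence z ≤ (1/2)[110 + √(12100 + 4·1705000)] = (1/2)[110 + √6832100] ≈ (1/2)(110 + 2613.8286) = 1361.9143.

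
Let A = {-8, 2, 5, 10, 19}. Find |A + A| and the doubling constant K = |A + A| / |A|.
K = |A + A| / |A| = 15/5 = 3

Enumerate A + A = {a + b : a, b ∈ A}. With |A| = 5, there are |A|^2 = 25 ordered sum pairs; collecting distinct values, A + A = {-16, -6, -3, 2, 4, 7, 10, 11, 12, 15, 20, 21, 24, 29, 38}, so |A + A| = 15. Thus K = 15/5 = 3. For comparison, the minimum possible |A + A| over all 5-element sets is 2·5 − 1 = 9 (so min K = 9/5), attained only by arithmetic progressions.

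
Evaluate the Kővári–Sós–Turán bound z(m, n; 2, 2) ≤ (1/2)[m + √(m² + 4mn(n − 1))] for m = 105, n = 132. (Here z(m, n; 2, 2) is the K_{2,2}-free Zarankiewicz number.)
z(105, 132; 2, 2) ≤ (1/2)[105 + √(105² + 4·105·132·131)] = (1/2)[105 + √7273665] = 1400.9867

Kővári–Sós–Turán: let r_1, ..., r_105 be the row sums and z = Σ r_i the total number of 1s. Each pair of columns can share at most one row with both entries 1 (else a 2×2 all-ones block appears), so Σ_i C(r_i, 2) ≤ C(132, 2) = 8646. By convexity Σ_i C(r_i, 2) ≥ 105·C(z/105, 2) = z(z − 105)/(2·105), giving z² − 105z − 105·132·131 ≤ 0 and hence z ≤ (1/2)[105 + √(11025 + 4·1815660)] = (1/2)[105 + √7273665] ≈ (1/2)(105 + 2696.9733) = 1400.9867.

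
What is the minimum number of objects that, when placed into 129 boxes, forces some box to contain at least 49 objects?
n = (49 − 1)·129 + 1 = 6193

By the generalised pigeonhole principle, to guarantee some box contains ≥ r objects we need more than (r − 1) · k objects total. Threshold: n = (r − 1) · k + 1. With r = 49 and k = 129: n = 48 · 129 + 1 = 6192 + 1 = 6193. For n = 6192 = 48 · 129, we can put exactly 48 objects in every box, avoiding 49 in any single one — so 6193 is tight.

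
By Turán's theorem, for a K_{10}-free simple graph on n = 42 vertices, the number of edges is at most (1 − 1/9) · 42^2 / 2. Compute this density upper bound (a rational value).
Turán density bound = (8/9) · 42^2/2 = 784

Turán's theorem: ex(n, K_{r+1}) is achieved by the complete r-partite Turán graph T(n, r) with parts as balanced as possible, and is at most (1 − 1/r) · n^2/2. For r = 9, n = 42: the density bound is (8/9) · 1764/2 = 784. The integer-valued extremum is e(T(42, 9)) = 783, which is strictly less than the density bound 784 since 9 ∤ 42 (the parts of T(42, 9) cannot all be equal).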